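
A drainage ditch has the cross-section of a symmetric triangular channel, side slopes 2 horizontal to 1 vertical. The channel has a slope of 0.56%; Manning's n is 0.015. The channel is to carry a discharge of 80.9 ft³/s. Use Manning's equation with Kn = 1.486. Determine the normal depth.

y_n = 2.31 ft

Manning's equation rearranged: A R^(2/3) = nQ / (1.486·√S) = 0.015 × 80.9 / (1.486 × √0.0056) = 10.91.
Try y = 1.66 ft: A R^(2/3) = 4.519 — low.
Try y = 2.31 ft: A R^(2/3) = 10.91 — close enough.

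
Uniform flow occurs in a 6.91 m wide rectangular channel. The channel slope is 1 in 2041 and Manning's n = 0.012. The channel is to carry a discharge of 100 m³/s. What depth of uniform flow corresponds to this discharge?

Manning's equation rearranged: A R^(2/3) = nQ / (1·√S) = 0.012 × 100 / (√0.00049) = 54.21.
At y = 5.67 m: A R^(2/3) = 65.2 — over.
At y = 3.6 m: A R^(2/3) = 36.3 — short.
At y = 4.9 m: A R^(2/3) = 54.22 — ≈ 54.21.

y_n = 4.9 m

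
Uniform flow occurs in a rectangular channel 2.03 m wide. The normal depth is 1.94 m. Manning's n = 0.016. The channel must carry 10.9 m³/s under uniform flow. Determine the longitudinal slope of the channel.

Flow area A = b·y = 2.03 × 1.94 = 3.938 m². Wetted perimeter P = b + 2y = 2.03 + 2×1.94 = 5.91 m.
Hydraulic radius R = A/P = 3.938/5.91 = 0.6664 m.
From Manning's equation, S = [nQ / (1 A R^(2/3))]² = [0.016 × 10.9 / (1 × 3.938 × 0.6664^(2/3))]² = 0.00337.

S = 0.00337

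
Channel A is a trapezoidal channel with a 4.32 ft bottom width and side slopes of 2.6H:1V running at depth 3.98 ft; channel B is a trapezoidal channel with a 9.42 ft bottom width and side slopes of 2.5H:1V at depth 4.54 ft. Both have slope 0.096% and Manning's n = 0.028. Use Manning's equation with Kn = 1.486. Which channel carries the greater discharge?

Channel A: With bottom width b = 4.32 ft and side slope z = 2.6: A = (b + zy)y = (4.32 + 2.6×3.98)×3.98 = 58.38 ft²; P = b + 2y√(1+z²) = 4.32 + 2×3.98×2.786 = 26.49 ft. Hydraulic radius R = A/P = 58.38/26.49 = 2.203 ft. Q_A = (1.486/0.028)·58.38·2.203^(2/3)·√0.00096 = 162.6 ft³/s.
Channel B: With bottom width b = 9.42 ft and side slope z = 2.5: A = (b + zy)y = (9.42 + 2.5×4.54)×4.54 = 94.3 ft²; P = b + 2y√(1+z²) = 9.42 + 2×4.54×2.693 = 33.87 ft. Hydraulic radius R = A/P = 94.3/33.87 = 2.784 ft. Q_B = (1.486/0.028)·94.3·2.784^(2/3)·√0.00096 = 306.9 ft³/s.
Q_A = 162.6 ft³/s vs Q_B = 306.9 ft³/s, so channel B carries more.

channel B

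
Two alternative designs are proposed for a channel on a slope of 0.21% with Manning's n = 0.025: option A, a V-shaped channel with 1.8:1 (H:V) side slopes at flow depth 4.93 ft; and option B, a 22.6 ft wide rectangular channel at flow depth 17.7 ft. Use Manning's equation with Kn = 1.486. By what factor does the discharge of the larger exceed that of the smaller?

19.9

Channel A: For a triangular section with side slope z = 1.8: A = zy² = 1.8×4.93² = 43.75 ft²; P = 2y√(1+z²) = 2×4.93×2.059 = 20.3 ft. Hydraulic radius R = A/P = 43.75/20.3 = 2.155 ft. Q_A = (1.486/0.025)·43.75·2.155^(2/3)·√0.0021 = 198.8 ft³/s.
Channel B: Flow area A = b·y = 22.6 × 17.7 = 400 ft². Wetted perimeter P = b + 2y = 22.6 + 2×17.7 = 58 ft. Hydraulic radius R = A/P = 400/58 = 6.897 ft. Q_B = (1.486/0.025)·400·6.897^(2/3)·√0.0021 = 3948 ft³/s.
The larger discharge is 3948 ft³/s and the smaller is 198.8 ft³/s; the ratio is 19.9.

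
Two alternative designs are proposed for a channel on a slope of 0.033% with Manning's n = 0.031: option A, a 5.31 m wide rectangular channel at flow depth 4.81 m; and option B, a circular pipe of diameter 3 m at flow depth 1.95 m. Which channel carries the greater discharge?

Channel A: Flow area A = b·y = 5.31 × 4.81 = 25.54 m². Wetted perimeter P = b + 2y = 5.31 + 2×4.81 = 14.93 m. Hydraulic radius R = A/P = 25.54/14.93 = 1.711 m. Q_A = (1/0.031)·25.54·1.711^(2/3)·√0.00033 = 21.41 m³/s.
Channel B: For a circular section of diameter D = 3 m at depth y = 1.95 m, the central angle is θ = 2 arccos(1 − 2y/D) = 3.751 rad. Then A = (D²/8)(θ − sin θ) = 4.864 m² and P = Dθ/2 = 5.626 m. Hydraulic radius R = A/P = 4.864/5.626 = 0.8644 m. Q_B = (1/0.031)·4.864·0.8644^(2/3)·√0.00033 = 2.586 m³/s.
Q_A = 21.41 m³/s vs Q_B = 2.586 m³/s, so channel A carries more.

channel A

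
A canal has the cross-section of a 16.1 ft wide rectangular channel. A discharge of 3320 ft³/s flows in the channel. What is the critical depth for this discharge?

For a rectangular channel, critical depth y_c = (q²/g)^(1/3) where q = Q/b = 3320/16.1 = 206.2 ft²/s.
So y_c = (206.2²/32.2)^(1/3) = 11 ft.

y_c = 11 ft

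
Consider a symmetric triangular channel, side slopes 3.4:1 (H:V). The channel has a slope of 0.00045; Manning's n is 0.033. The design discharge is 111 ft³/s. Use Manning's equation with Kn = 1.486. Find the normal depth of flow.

Manning's equation rearranged: A R^(2/3) = nQ / (1.486·√S) = 0.033 × 111 / (1.486 × √0.00045) = 116.2.
Try y = 5.08 ft: A R^(2/3) = 158.9 — too large.
Try y = 3.4 ft: A R^(2/3) = 54.46 — too small.
Try y = 4.52 ft: A R^(2/3) = 116.4 — matches.

y_n = 4.52 ft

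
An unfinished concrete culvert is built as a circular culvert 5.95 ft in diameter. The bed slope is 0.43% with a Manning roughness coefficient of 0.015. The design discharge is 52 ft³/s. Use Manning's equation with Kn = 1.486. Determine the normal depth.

y_n = 1.9 ft

Manning's equation rearranged: A R^(2/3) = nQ / (1.486·√S) = 0.015 × 52 / (1.486 × √0.0043) = 8.005.
Trying y = 2.13 ft: A R^(2/3) = 9.94 — too large.
Trying y = 1.9 ft: A R^(2/3) = 8.002 — ≈ 8.005.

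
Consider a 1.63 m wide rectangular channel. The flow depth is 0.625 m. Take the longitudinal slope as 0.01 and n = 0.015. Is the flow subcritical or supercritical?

supercritical

Flow area A = b·y = 1.63 × 0.625 = 1.019 m². Wetted perimeter P = b + 2y = 1.63 + 2×0.625 = 2.88 m.
Hydraulic radius R = A/P = 1.019/2.88 = 0.3537 m.
V = (1/n) R^(2/3) √S = (1/0.015) × 0.3537^(2/3) × √0.01 = 3.334 m/s. Hydraulic depth D_h = A/T = 1.019/1.63 = 0.625 m.
Froude number Fr = V/√(g·D_h) = 3.334/√(9.81×0.625) = 1.35, which is greater than 1, so the flow is supercritical.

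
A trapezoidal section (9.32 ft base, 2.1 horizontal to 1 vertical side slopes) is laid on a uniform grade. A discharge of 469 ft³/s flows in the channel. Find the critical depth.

y_c = 3.32 ft

At critical depth, Q² T / (g A³) = 1, i.e. A³/T = Q²/g = 469²/32.2 = 6831.
Trying y = 2.55 ft: A³/T = 2616 — short.
Trying y = 3.98 ft: A³/T = 13380 — over.
Trying y = 3.32 ft: A³/T = 6802 — ≈ 6831.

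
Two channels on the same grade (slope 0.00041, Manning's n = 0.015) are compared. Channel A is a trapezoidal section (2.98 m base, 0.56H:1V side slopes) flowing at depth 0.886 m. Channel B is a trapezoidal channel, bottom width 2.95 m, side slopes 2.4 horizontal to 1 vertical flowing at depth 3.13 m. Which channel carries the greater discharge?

channel B

Channel A: With bottom width b = 2.98 m and side slope z = 0.56: A = (b + zy)y = (2.98 + 0.56×0.886)×0.886 = 3.08 m²; P = b + 2y√(1+z²) = 2.98 + 2×0.886×1.146 = 5.011 m. Hydraulic radius R = A/P = 3.08/5.011 = 0.6146 m. Q_A = (1/0.015)·3.08·0.6146^(2/3)·√0.00041 = 3.005 m³/s.
Channel B: With bottom width b = 2.95 m and side slope z = 2.4: A = (b + zy)y = (2.95 + 2.4×3.13)×3.13 = 32.75 m²; P = b + 2y√(1+z²) = 2.95 + 2×3.13×2.6 = 19.23 m. Hydraulic radius R = A/P = 32.75/19.23 = 1.703 m. Q_B = (1/0.015)·32.75·1.703^(2/3)·√0.00041 = 63.04 m³/s.
Q_A = 3.005 m³/s vs Q_B = 63.04 m³/s, so channel B carries more.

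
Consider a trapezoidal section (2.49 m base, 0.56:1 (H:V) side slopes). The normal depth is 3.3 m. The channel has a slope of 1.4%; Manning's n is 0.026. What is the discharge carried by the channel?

Q = 82.5 m³/s

With bottom width b = 2.49 m and side slope z = 0.56: A = (b + zy)y = (2.49 + 0.56×3.3)×3.3 = 14.32 m²; P = b + 2y√(1+z²) = 2.49 + 2×3.3×1.146 = 10.05 m.
Hydraulic radius R = A/P = 14.32/10.05 = 1.424 m.
Manning's equation: Q = (1/n) A R^(2/3) S^(1/2) = (1/0.026) × 14.32 × 1.424^(2/3) × 0.014^(1/2) = 82.5 m³/s.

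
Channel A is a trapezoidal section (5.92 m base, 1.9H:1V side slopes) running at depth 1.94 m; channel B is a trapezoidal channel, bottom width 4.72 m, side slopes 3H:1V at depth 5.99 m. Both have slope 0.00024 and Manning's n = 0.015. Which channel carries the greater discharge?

channel B

Channel A: With bottom width b = 5.92 m and side slope z = 1.9: A = (b + zy)y = (5.92 + 1.9×1.94)×1.94 = 18.64 m²; P = b + 2y√(1+z²) = 5.92 + 2×1.94×2.147 = 14.25 m. Hydraulic radius R = A/P = 18.64/14.25 = 1.308 m. Q_A = (1/0.015)·18.64·1.308^(2/3)·√0.00024 = 23.02 m³/s.
Channel B: With bottom width b = 4.72 m and side slope z = 3: A = (b + zy)y = (4.72 + 3×5.99)×5.99 = 135.9 m²; P = b + 2y√(1+z²) = 4.72 + 2×5.99×3.162 = 42.6 m. Hydraulic radius R = A/P = 135.9/42.6 = 3.19 m. Q_B = (1/0.015)·135.9·3.19^(2/3)·√0.00024 = 304.2 m³/s.
Q_A = 23.02 m³/s vs Q_B = 304.2 m³/s, so channel B carries more.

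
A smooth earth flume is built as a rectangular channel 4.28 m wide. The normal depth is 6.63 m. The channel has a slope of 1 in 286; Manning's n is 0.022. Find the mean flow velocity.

V = 3.7 m/s

Flow area A = b·y = 4.28 × 6.63 = 28.38 m². Wetted perimeter P = b + 2y = 4.28 + 2×6.63 = 17.54 m.
Hydraulic radius R = A/P = 28.38/17.54 = 1.618 m.
From Manning's equation, V = (1/n) R^(2/3) S^(1/2) = (1/0.022) × 1.618^(2/3) × 0.003497^(1/2) = 3.7 m/s.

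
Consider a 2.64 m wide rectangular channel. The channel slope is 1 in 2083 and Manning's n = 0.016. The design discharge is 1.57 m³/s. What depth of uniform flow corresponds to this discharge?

Manning's equation rearranged: A R^(2/3) = nQ / (1·√S) = 0.016 × 1.57 / (√0.0004801) = 1.146.
At y = 0.595 m: A R^(2/3) = 0.8671 — too small.
At y = 0.851 m: A R^(2/3) = 1.448 — too large.
At y = 0.722 m: A R^(2/3) = 1.147 — matches.

y_n = 0.722 m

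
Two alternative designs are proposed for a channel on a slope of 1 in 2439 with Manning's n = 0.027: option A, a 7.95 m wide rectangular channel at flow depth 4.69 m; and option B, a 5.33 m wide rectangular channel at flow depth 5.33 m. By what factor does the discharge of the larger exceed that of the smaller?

1.49

Channel A: Flow area A = b·y = 7.95 × 4.69 = 37.29 m². Wetted perimeter P = b + 2y = 7.95 + 2×4.69 = 17.33 m. Hydraulic radius R = A/P = 37.29/17.33 = 2.152 m. Q_A = (1/0.027)·37.29·2.152^(2/3)·√0.00041 = 46.6 m³/s.
Channel B: Flow area A = b·y = 5.33 × 5.33 = 28.41 m². Wetted perimeter P = b + 2y = 5.33 + 2×5.33 = 15.99 m. Hydraulic radius R = A/P = 28.41/15.99 = 1.777 m. Q_B = (1/0.027)·28.41·1.777^(2/3)·√0.00041 = 31.25 m³/s.
The larger discharge is 46.6 m³/s and the smaller is 31.25 m³/s; the ratio is 1.49.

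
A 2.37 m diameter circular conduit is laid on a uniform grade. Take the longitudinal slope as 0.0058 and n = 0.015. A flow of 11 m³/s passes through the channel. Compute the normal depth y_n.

y_n = 1.46 m

Manning's equation rearranged: A R^(2/3) = nQ / (1·√S) = 0.015 × 11 / (√0.0058) = 2.167.
Try y = 1.78 m: A R^(2/3) = 2.842 — over.
Try y = 1.15 m: A R^(2/3) = 1.478 — short.
Try y = 1.46 m: A R^(2/3) = 2.176 — ≈ 2.167.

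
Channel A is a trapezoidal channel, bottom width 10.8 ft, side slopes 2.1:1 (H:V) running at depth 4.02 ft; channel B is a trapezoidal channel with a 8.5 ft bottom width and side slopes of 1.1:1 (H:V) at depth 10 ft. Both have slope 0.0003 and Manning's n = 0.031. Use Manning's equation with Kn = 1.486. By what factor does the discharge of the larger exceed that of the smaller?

3.93

Channel A: With bottom width b = 10.8 ft and side slope z = 2.1: A = (b + zy)y = (10.8 + 2.1×4.02)×4.02 = 77.35 ft²; P = b + 2y√(1+z²) = 10.8 + 2×4.02×2.326 = 29.5 ft. Hydraulic radius R = A/P = 77.35/29.5 = 2.622 ft. Q_A = (1.486/0.031)·77.35·2.622^(2/3)·√0.0003 = 122.1 ft³/s.
Channel B: With bottom width b = 8.5 ft and side slope z = 1.1: A = (b + zy)y = (8.5 + 1.1×10)×10 = 195 ft²; P = b + 2y√(1+z²) = 8.5 + 2×10×1.487 = 38.23 ft. Hydraulic radius R = A/P = 195/38.23 = 5.1 ft. Q_B = (1.486/0.031)·195·5.1^(2/3)·√0.0003 = 479.7 ft³/s.
The larger discharge is 479.7 ft³/s and the smaller is 122.1 ft³/s; the ratio is 3.93.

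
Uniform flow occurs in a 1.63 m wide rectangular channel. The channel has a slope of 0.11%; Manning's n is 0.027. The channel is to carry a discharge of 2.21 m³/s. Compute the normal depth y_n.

Manning's equation rearranged: A R^(2/3) = nQ / (1·√S) = 0.027 × 2.21 / (√0.0011) = 1.799.
Try y = 1.48 m: A R^(2/3) = 1.571 — too small.
Try y = 1.79 m: A R^(2/3) = 1.982 — too large.
Try y = 1.65 m: A R^(2/3) = 1.796 — matches.

y_n = 1.65 m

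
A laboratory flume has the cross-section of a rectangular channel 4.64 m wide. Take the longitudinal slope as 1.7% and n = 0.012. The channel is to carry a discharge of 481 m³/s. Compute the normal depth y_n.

y_n = 6.65 m

Manning's equation rearranged: A R^(2/3) = nQ / (1·√S) = 0.012 × 481 / (√0.017) = 44.27.
Try y = 8.23 m: A R^(2/3) = 56.71 — too large.
Try y = 4.64 m: A R^(2/3) = 28.79 — too small.
Try y = 6.65 m: A R^(2/3) = 44.29 — matches.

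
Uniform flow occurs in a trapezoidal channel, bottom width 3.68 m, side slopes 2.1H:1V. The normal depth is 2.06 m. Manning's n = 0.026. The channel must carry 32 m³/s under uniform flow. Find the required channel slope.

S = 0.0019

With bottom width b = 3.68 m and side slope z = 2.1: A = (b + zy)y = (3.68 + 2.1×2.06)×2.06 = 16.49 m²; P = b + 2y√(1+z²) = 3.68 + 2×2.06×2.326 = 13.26 m.
Hydraulic radius R = A/P = 16.49/13.26 = 1.243 m.
From Manning's equation, S = [nQ / (1 A R^(2/3))]² = [0.026 × 32 / (1 × 16.49 × 1.243^(2/3))]² = 0.0019.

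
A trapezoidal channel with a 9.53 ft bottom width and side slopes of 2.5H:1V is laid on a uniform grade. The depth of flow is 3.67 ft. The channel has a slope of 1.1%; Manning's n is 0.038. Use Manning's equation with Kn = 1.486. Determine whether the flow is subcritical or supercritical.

subcritical

With bottom width b = 9.53 ft and side slope z = 2.5: A = (b + zy)y = (9.53 + 2.5×3.67)×3.67 = 68.65 ft²; P = b + 2y√(1+z²) = 9.53 + 2×3.67×2.693 = 29.29 ft.
Hydraulic radius R = A/P = 68.65/29.29 = 2.343 ft.
V = (1.486/n) R^(2/3) √S = (1.486/0.038) × 2.343^(2/3) × √0.011 = 7.236 ft/s. Hydraulic depth D_h = A/T = 68.65/27.88 = 2.462 ft.
Froude number Fr = V/√(g·D_h) = 7.236/√(32.2×2.462) = 0.813, which is less than 1, so the flow is subcritical.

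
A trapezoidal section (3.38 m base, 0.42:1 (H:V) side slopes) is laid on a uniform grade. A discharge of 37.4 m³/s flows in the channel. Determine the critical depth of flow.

At critical depth, Q² T / (g A³) = 1, i.e. A³/T = Q²/g = 37.4²/9.81 = 142.6.
Trying y = 1.82 m: A³/T = 87.42 — too small.
Trying y = 2.38 m: A³/T = 210.5 — too large.
Trying y = 2.11 m: A³/T = 141.6 — matches.

y_c = 2.11 m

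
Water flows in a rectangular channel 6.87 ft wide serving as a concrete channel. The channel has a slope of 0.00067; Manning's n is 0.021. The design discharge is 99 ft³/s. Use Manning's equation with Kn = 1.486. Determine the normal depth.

Manning's equation rearranged: A R^(2/3) = nQ / (1.486·√S) = 0.021 × 99 / (1.486 × √0.00067) = 54.05.
Trying y = 5.7 ft: A R^(2/3) = 65.1 — too large.
Trying y = 4.92 ft: A R^(2/3) = 54.06 — close enough.

y_n = 4.92 ft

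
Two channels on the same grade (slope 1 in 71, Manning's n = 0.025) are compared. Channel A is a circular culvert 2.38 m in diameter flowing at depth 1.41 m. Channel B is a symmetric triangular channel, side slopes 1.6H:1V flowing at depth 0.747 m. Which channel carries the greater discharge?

Channel A: For a circular section of diameter D = 2.38 m at depth y = 1.41 m, the central angle is θ = 2 arccos(1 − 2y/D) = 3.513 rad. Then A = (D²/8)(θ − sin θ) = 2.745 m² and P = Dθ/2 = 4.181 m. Hydraulic radius R = A/P = 2.745/4.181 = 0.6565 m. Q_A = (1/0.025)·2.745·0.6565^(2/3)·√0.01408 = 9.843 m³/s.
Channel B: For a triangular section with side slope z = 1.6: A = zy² = 1.6×0.747² = 0.8928 m²; P = 2y√(1+z²) = 2×0.747×1.887 = 2.819 m. Hydraulic radius R = A/P = 0.8928/2.819 = 0.3167 m. Q_B = (1/0.025)·0.8928·0.3167^(2/3)·√0.01408 = 1.969 m³/s.
Q_A = 9.843 m³/s vs Q_B = 1.969 m³/s, so channel A carries more.

channel A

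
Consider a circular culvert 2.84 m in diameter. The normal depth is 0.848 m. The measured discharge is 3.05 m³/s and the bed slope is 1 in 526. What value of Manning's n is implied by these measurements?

n = 0.014

For a circular section of diameter D = 2.84 m at depth y = 0.848 m, the central angle is θ = 2 arccos(1 − 2y/D) = 2.312 rad. Then A = (D²/8)(θ − sin θ) = 1.588 m² and P = Dθ/2 = 3.284 m.
Hydraulic radius R = A/P = 1.588/3.284 = 0.4836 m.
Rearranging Manning's equation: n = (1/Q) A R^(2/3) S^(1/2) = (1/3.05) × 1.588 × 0.4836^(2/3) × √0.001901 = 0.014.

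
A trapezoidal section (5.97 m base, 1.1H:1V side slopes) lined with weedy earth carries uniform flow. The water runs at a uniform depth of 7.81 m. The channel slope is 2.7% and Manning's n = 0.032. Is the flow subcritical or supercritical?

supercritical

With bottom width b = 5.97 m and side slope z = 1.1: A = (b + zy)y = (5.97 + 1.1×7.81)×7.81 = 113.7 m²; P = b + 2y√(1+z²) = 5.97 + 2×7.81×1.487 = 29.19 m.
Hydraulic radius R = A/P = 113.7/29.19 = 3.896 m.
V = (1/n) R^(2/3) √S = (1/0.032) × 3.896^(2/3) × √0.027 = 12.71 m/s. Hydraulic depth D_h = A/T = 113.7/23.15 = 4.912 m.
Froude number Fr = V/√(g·D_h) = 12.71/√(9.81×4.912) = 1.83, which is greater than 1, so the flow is supercritical.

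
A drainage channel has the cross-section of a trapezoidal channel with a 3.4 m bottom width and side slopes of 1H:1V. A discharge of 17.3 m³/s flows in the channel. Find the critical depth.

y_c = 1.22 m

At critical depth, Q² T / (g A³) = 1, i.e. A³/T = Q²/g = 17.3²/9.81 = 30.51.
Trying y = 0.976 m: A³/T = 14.56 — short.
Trying y = 1.33 m: A³/T = 41.08 — over.
Trying y = 1.22 m: A³/T = 30.66 — matches.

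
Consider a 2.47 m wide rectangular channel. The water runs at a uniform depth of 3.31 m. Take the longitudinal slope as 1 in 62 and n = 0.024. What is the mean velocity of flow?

V = 4.93 m/s

Flow area A = b·y = 2.47 × 3.31 = 8.176 m². Wetted perimeter P = b + 2y = 2.47 + 2×3.31 = 9.09 m.
Hydraulic radius R = A/P = 8.176/9.09 = 0.8994 m.
From Manning's equation, V = (1/n) R^(2/3) S^(1/2) = (1/0.024) × 0.8994^(2/3) × 0.01613^(1/2) = 4.93 m/s.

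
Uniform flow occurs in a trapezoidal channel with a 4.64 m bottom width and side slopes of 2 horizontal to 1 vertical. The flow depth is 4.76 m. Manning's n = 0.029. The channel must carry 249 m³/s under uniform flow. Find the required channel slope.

S = 0.00321

With bottom width b = 4.64 m and side slope z = 2: A = (b + zy)y = (4.64 + 2×4.76)×4.76 = 67.4 m²; P = b + 2y√(1+z²) = 4.64 + 2×4.76×2.236 = 25.93 m.
Hydraulic radius R = A/P = 67.4/25.93 = 2.6 m.
From Manning's equation, S = [nQ / (1 A R^(2/3))]² = [0.029 × 249 / (1 × 67.4 × 2.6^(2/3))]² = 0.00321.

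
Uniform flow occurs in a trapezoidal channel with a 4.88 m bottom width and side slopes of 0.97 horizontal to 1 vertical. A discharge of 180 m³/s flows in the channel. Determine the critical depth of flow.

At critical depth, Q² T / (g A³) = 1, i.e. A³/T = Q²/g = 180²/9.81 = 3303.
At y = 4.78 m: A³/T = 6651 — over.
At y = 3.22 m: A³/T = 1538 — short.
At y = 3.97 m: A³/T = 3310 — matches.

y_c = 3.97 m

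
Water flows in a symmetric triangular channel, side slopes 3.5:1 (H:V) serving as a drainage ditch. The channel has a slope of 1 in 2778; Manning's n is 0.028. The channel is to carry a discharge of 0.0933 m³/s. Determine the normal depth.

y_n = 0.357 m

Manning's equation rearranged: A R^(2/3) = nQ / (1·√S) = 0.028 × 0.0933 / (√0.00036) = 0.1377.
Try y = 0.454 m: A R^(2/3) = 0.2615 — high.
Try y = 0.278 m: A R^(2/3) = 0.07071 — low.
Try y = 0.357 m: A R^(2/3) = 0.1378 — matches.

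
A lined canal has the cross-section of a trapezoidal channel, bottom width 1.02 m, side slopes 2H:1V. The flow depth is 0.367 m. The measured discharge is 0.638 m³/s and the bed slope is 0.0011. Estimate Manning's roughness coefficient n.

n = 0.013

With bottom width b = 1.02 m and side slope z = 2: A = (b + zy)y = (1.02 + 2×0.367)×0.367 = 0.6437 m²; P = b + 2y√(1+z²) = 1.02 + 2×0.367×2.236 = 2.661 m.
Hydraulic radius R = A/P = 0.6437/2.661 = 0.2419 m.
Rearranging Manning's equation: n = (1/Q) A R^(2/3) S^(1/2) = (1/0.638) × 0.6437 × 0.2419^(2/3) × √0.0011 = 0.013.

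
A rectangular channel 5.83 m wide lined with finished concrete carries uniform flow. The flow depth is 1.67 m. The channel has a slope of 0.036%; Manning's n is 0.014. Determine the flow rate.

Flow area A = b·y = 5.83 × 1.67 = 9.736 m². Wetted perimeter P = b + 2y = 5.83 + 2×1.67 = 9.17 m.
Hydraulic radius R = A/P = 9.736/9.17 = 1.062 m.
Manning's equation: Q = (1/n) A R^(2/3) S^(1/2) = (1/0.014) × 9.736 × 1.062^(2/3) × 0.00036^(1/2) = 13.7 m³/s.

Q = 13.7 m³/s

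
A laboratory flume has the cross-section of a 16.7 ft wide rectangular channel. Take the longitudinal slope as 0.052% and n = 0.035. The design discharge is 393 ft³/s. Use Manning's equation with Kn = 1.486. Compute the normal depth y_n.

y_n = 9.11 ft

Manning's equation rearranged: A R^(2/3) = nQ / (1.486·√S) = 0.035 × 393 / (1.486 × √0.00052) = 405.9.
At y = 7.52 ft: A R^(2/3) = 314.2 — short.
At y = 10.3 ft: A R^(2/3) = 476.6 — over.
At y = 9.11 ft: A R^(2/3) = 405.8 — ≈ 405.9.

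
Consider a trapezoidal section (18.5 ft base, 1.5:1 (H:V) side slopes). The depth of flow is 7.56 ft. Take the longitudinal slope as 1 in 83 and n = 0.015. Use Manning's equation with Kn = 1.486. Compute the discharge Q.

With bottom width b = 18.5 ft and side slope z = 1.5: A = (b + zy)y = (18.5 + 1.5×7.56)×7.56 = 225.6 ft²; P = b + 2y√(1+z²) = 18.5 + 2×7.56×1.803 = 45.76 ft.
Hydraulic radius R = A/P = 225.6/45.76 = 4.93 ft.
Manning's equation: Q = (1.486/n) A R^(2/3) S^(1/2) = (1.486/0.015) × 225.6 × 4.93^(2/3) × 0.01205^(1/2) = 7110 ft³/s.

Q = 7110 ft³/s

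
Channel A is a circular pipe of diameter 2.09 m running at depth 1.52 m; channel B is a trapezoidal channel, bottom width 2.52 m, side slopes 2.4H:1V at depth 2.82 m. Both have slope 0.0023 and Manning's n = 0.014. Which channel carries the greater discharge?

channel B

Channel A: For a circular section of diameter D = 2.09 m at depth y = 1.52 m, the central angle is θ = 2 arccos(1 − 2y/D) = 4.085 rad. Then A = (D²/8)(θ − sin θ) = 2.673 m² and P = Dθ/2 = 4.269 m. Hydraulic radius R = A/P = 2.673/4.269 = 0.6261 m. Q_A = (1/0.014)·2.673·0.6261^(2/3)·√0.0023 = 6.701 m³/s.
Channel B: With bottom width b = 2.52 m and side slope z = 2.4: A = (b + zy)y = (2.52 + 2.4×2.82)×2.82 = 26.19 m²; P = b + 2y√(1+z²) = 2.52 + 2×2.82×2.6 = 17.18 m. Hydraulic radius R = A/P = 26.19/17.18 = 1.524 m. Q_B = (1/0.014)·26.19·1.524^(2/3)·√0.0023 = 118.8 m³/s.
Q_A = 6.701 m³/s vs Q_B = 118.8 m³/s, so channel B carries more.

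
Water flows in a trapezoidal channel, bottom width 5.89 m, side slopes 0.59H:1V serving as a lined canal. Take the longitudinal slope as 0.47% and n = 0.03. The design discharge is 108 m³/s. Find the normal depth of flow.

y_n = 3.65 m

Manning's equation rearranged: A R^(2/3) = nQ / (1·√S) = 0.03 × 108 / (√0.0047) = 47.26.
Trying y = 4.55 m: A R^(2/3) = 69.37 — high.
Trying y = 2.81 m: A R^(2/3) = 30.31 — low.
Trying y = 3.65 m: A R^(2/3) = 47.28 — close enough.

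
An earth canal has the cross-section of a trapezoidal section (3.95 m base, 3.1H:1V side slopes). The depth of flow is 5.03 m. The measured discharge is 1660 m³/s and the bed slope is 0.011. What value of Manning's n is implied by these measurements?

With bottom width b = 3.95 m and side slope z = 3.1: A = (b + zy)y = (3.95 + 3.1×5.03)×5.03 = 98.3 m²; P = b + 2y√(1+z²) = 3.95 + 2×5.03×3.257 = 36.72 m.
Hydraulic radius R = A/P = 98.3/36.72 = 2.677 m.
Rearranging Manning's equation: n = (1/Q) A R^(2/3) S^(1/2) = (1/1660) × 98.3 × 2.677^(2/3) × √0.011 = 0.012.

n = 0.012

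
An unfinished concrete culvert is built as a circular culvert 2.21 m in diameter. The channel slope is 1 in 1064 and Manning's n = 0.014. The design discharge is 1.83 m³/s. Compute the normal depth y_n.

Manning's equation rearranged: A R^(2/3) = nQ / (1·√S) = 0.014 × 1.83 / (√0.0009398) = 0.8357.
Try y = 0.771 m: A R^(2/3) = 0.675 — short.
Try y = 1.01 m: A R^(2/3) = 1.106 — over.
Try y = 0.865 m: A R^(2/3) = 0.8364 — matches.

y_n = 0.865 m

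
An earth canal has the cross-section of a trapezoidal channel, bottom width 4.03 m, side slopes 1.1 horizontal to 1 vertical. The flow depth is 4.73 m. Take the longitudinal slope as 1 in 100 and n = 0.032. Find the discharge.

With bottom width b = 4.03 m and side slope z = 1.1: A = (b + zy)y = (4.03 + 1.1×4.73)×4.73 = 43.67 m²; P = b + 2y√(1+z²) = 4.03 + 2×4.73×1.487 = 18.09 m.
Hydraulic radius R = A/P = 43.67/18.09 = 2.414 m.
Manning's equation: Q = (1/n) A R^(2/3) S^(1/2) = (1/0.032) × 43.67 × 2.414^(2/3) × 0.01^(1/2) = 246 m³/s.

Q = 246 m³/s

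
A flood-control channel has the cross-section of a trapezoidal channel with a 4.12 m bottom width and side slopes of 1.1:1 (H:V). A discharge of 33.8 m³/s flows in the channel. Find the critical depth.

y_c = 1.63 m

At critical depth, Q² T / (g A³) = 1, i.e. A³/T = Q²/g = 33.8²/9.81 = 116.5.
Trying y = 2.09 m: A³/T = 277 — high.
Trying y = 1.63 m: A³/T = 116.2 — close enough.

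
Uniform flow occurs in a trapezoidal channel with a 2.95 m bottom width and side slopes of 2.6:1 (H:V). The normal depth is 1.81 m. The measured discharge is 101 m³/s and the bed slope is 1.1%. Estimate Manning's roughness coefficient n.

n = 0.015

With bottom width b = 2.95 m and side slope z = 2.6: A = (b + zy)y = (2.95 + 2.6×1.81)×1.81 = 13.86 m²; P = b + 2y√(1+z²) = 2.95 + 2×1.81×2.786 = 13.03 m.
Hydraulic radius R = A/P = 13.86/13.03 = 1.063 m.
Rearranging Manning's equation: n = (1/Q) A R^(2/3) S^(1/2) = (1/101) × 13.86 × 1.063^(2/3) × √0.011 = 0.015.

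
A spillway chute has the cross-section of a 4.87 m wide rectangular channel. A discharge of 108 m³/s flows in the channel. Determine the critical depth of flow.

y_c = 3.69 m

For a rectangular channel, critical depth y_c = (q²/g)^(1/3) where q = Q/b = 108/4.87 = 22.18 m²/s.
So y_c = (22.18²/9.81)^(1/3) = 3.69 m.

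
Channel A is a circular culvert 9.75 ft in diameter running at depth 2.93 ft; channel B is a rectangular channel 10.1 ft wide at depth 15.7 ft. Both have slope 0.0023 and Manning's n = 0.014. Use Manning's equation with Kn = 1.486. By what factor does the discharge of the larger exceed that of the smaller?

Channel A: For a circular section of diameter D = 9.75 ft at depth y = 2.93 ft, the central angle is θ = 2 arccos(1 − 2y/D) = 2.321 rad. Then A = (D²/8)(θ − sin θ) = 18.88 ft² and P = Dθ/2 = 11.31 ft. Hydraulic radius R = A/P = 18.88/11.31 = 1.669 ft. Q_A = (1.486/0.014)·18.88·1.669^(2/3)·√0.0023 = 135.2 ft³/s.
Channel B: Flow area A = b·y = 10.1 × 15.7 = 158.6 ft². Wetted perimeter P = b + 2y = 10.1 + 2×15.7 = 41.5 ft. Hydraulic radius R = A/P = 158.6/41.5 = 3.821 ft. Q_B = (1.486/0.014)·158.6·3.821^(2/3)·√0.0023 = 1973 ft³/s.
The larger discharge is 1973 ft³/s and the smaller is 135.2 ft³/s; the ratio is 14.6.

14.6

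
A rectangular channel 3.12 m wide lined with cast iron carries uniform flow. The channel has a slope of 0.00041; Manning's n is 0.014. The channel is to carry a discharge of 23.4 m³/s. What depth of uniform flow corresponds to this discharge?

y_n = 4.67 m

Manning's equation rearranged: A R^(2/3) = nQ / (1·√S) = 0.014 × 23.4 / (√0.00041) = 16.18.
At y = 5.17 m: A R^(2/3) = 18.2 — too large.
At y = 4.67 m: A R^(2/3) = 16.17 — close enough.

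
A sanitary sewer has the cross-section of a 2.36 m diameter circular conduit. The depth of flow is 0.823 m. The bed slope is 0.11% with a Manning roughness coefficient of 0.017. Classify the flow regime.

For a circular section of diameter D = 2.36 m at depth y = 0.823 m, the central angle is θ = 2 arccos(1 − 2y/D) = 2.527 rad. Then A = (D²/8)(θ − sin θ) = 1.358 m² and P = Dθ/2 = 2.982 m.
Hydraulic radius R = A/P = 1.358/2.982 = 0.4553 m.
V = (1/n) R^(2/3) √S = (1/0.017) × 0.4553^(2/3) × √0.0011 = 1.155 m/s. Hydraulic depth D_h = A/T = 1.358/2.249 = 0.6036 m.
Froude number Fr = V/√(g·D_h) = 1.155/√(9.81×0.6036) = 0.475, which is less than 1, so the flow is subcritical.

subcritical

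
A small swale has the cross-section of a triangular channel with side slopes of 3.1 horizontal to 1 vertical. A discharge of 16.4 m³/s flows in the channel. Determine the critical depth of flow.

y_c = 1.42 m

At critical depth, Q² T / (g A³) = 1, i.e. A³/T = Q²/g = 16.4²/9.81 = 27.42.
Try y = 1.16 m: A³/T = 10.09 — short.
Try y = 1.74 m: A³/T = 76.64 — over.
Try y = 1.42 m: A³/T = 27.74 — close enough.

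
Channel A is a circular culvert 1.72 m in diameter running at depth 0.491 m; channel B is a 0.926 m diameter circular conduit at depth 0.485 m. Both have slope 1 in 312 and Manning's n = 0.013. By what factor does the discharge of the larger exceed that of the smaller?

Channel A: For a circular section of diameter D = 1.72 m at depth y = 0.491 m, the central angle is θ = 2 arccos(1 − 2y/D) = 2.255 rad. Then A = (D²/8)(θ − sin θ) = 0.5471 m² and P = Dθ/2 = 1.939 m. Hydraulic radius R = A/P = 0.5471/1.939 = 0.2822 m. Q_A = (1/0.013)·0.5471·0.2822^(2/3)·√0.003205 = 1.025 m³/s.
Channel B: For a circular section of diameter D = 0.926 m at depth y = 0.485 m, the central angle is θ = 2 arccos(1 − 2y/D) = 3.237 rad. Then A = (D²/8)(θ − sin θ) = 0.3571 m² and P = Dθ/2 = 1.499 m. Hydraulic radius R = A/P = 0.3571/1.499 = 0.2383 m. Q_B = (1/0.013)·0.3571·0.2383^(2/3)·√0.003205 = 0.5977 m³/s.
The larger discharge is 1.025 m³/s and the smaller is 0.5977 m³/s; the ratio is 1.71.

1.71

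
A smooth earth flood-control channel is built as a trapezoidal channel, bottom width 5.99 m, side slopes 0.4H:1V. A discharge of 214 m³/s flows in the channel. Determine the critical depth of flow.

y_c = 4.55 m

At critical depth, Q² T / (g A³) = 1, i.e. A³/T = Q²/g = 214²/9.81 = 4668.
Trying y = 3.92 m: A³/T = 2850 — short.
Trying y = 5.25 m: A³/T = 7519 — over.
Trying y = 4.55 m: A³/T = 4660 — ≈ 4668.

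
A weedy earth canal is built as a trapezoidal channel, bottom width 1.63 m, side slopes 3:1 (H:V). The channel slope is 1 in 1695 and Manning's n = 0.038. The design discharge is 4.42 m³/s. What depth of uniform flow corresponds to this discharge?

Manning's equation rearranged: A R^(2/3) = nQ / (1·√S) = 0.038 × 4.42 / (√0.00059) = 6.915.
Trying y = 1.67 m: A R^(2/3) = 10.41 — high.
Trying y = 1.24 m: A R^(2/3) = 5.232 — low.
Trying y = 1.4 m: A R^(2/3) = 6.907 — matches.

y_n = 1.4 m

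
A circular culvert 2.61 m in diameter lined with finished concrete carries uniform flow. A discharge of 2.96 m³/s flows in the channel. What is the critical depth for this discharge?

y_c = 0.755 m

At critical depth, Q² T / (g A³) = 1, i.e. A³/T = Q²/g = 2.96²/9.81 = 0.8931.
Trying y = 0.857 m: A³/T = 1.459 — over.
Trying y = 0.755 m: A³/T = 0.8929 — close enough.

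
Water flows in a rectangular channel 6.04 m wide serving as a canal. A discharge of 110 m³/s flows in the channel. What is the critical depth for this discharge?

For a rectangular channel, critical depth y_c = (q²/g)^(1/3) where q = Q/b = 110/6.04 = 18.21 m²/s.
So y_c = (18.21²/9.81)^(1/3) = 3.23 m.

y_c = 3.23 m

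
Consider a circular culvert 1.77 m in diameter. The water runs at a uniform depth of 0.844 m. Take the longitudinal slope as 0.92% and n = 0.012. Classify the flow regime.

For a circular section of diameter D = 1.77 m at depth y = 0.844 m, the central angle is θ = 2 arccos(1 − 2y/D) = 3.049 rad. Then A = (D²/8)(θ − sin θ) = 1.158 m² and P = Dθ/2 = 2.698 m.
Hydraulic radius R = A/P = 1.158/2.698 = 0.4291 m.
V = (1/n) R^(2/3) √S = (1/0.012) × 0.4291^(2/3) × √0.0092 = 4.547 m/s. Hydraulic depth D_h = A/T = 1.158/1.768 = 0.6548 m.
Froude number Fr = V/√(g·D_h) = 4.547/√(9.81×0.6548) = 1.79, which is greater than 1, so the flow is supercritical.

supercritical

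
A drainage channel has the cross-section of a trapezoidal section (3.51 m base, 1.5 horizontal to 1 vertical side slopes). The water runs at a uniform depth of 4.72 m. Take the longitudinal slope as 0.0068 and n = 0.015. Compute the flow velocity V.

V = 9.95 m/s

With bottom width b = 3.51 m and side slope z = 1.5: A = (b + zy)y = (3.51 + 1.5×4.72)×4.72 = 49.98 m²; P = b + 2y√(1+z²) = 3.51 + 2×4.72×1.803 = 20.53 m.
Hydraulic radius R = A/P = 49.98/20.53 = 2.435 m.
From Manning's equation, V = (1/n) R^(2/3) S^(1/2) = (1/0.015) × 2.435^(2/3) × 0.0068^(1/2) = 9.95 m/s.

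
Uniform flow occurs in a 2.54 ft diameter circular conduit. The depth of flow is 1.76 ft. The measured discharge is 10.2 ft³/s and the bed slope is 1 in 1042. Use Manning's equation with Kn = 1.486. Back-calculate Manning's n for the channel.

For a circular section of diameter D = 2.54 ft at depth y = 1.76 ft, the central angle is θ = 2 arccos(1 − 2y/D) = 3.934 rad. Then A = (D²/8)(θ − sin θ) = 3.747 ft² and P = Dθ/2 = 4.996 ft.
Hydraulic radius R = A/P = 3.747/4.996 = 0.7499 ft.
Rearranging Manning's equation: n = (1.486/Q) A R^(2/3) S^(1/2) = (1.486/10.2) × 3.747 × 0.7499^(2/3) × √0.0009597 = 0.014.

n = 0.014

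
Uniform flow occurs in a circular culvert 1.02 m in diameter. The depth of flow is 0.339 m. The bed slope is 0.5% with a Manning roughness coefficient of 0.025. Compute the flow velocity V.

V = 0.933 m/s

For a circular section of diameter D = 1.02 m at depth y = 0.339 m, the central angle is θ = 2 arccos(1 − 2y/D) = 2.458 rad. Then A = (D²/8)(θ − sin θ) = 0.2375 m² and P = Dθ/2 = 1.253 m.
Hydraulic radius R = A/P = 0.2375/1.253 = 0.1895 m.
From Manning's equation, V = (1/n) R^(2/3) S^(1/2) = (1/0.025) × 0.1895^(2/3) × 0.005^(1/2) = 0.933 m/s.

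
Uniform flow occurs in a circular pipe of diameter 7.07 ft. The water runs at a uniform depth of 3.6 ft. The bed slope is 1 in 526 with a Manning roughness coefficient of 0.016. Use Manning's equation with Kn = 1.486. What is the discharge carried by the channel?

For a circular section of diameter D = 7.07 ft at depth y = 3.6 ft, the central angle is θ = 2 arccos(1 − 2y/D) = 3.178 rad. Then A = (D²/8)(θ − sin θ) = 20.09 ft² and P = Dθ/2 = 11.24 ft.
Hydraulic radius R = A/P = 20.09/11.24 = 1.788 ft.
Manning's equation: Q = (1.486/n) A R^(2/3) S^(1/2) = (1.486/0.016) × 20.09 × 1.788^(2/3) × 0.001901^(1/2) = 120 ft³/s.

Q = 120 ft³/s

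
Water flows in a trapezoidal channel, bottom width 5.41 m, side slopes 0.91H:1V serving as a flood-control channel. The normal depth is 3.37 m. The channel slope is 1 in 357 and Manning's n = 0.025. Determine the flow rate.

Q = 94.9 m³/s

With bottom width b = 5.41 m and side slope z = 0.91: A = (b + zy)y = (5.41 + 0.91×3.37)×3.37 = 28.57 m²; P = b + 2y√(1+z²) = 5.41 + 2×3.37×1.352 = 14.52 m.
Hydraulic radius R = A/P = 28.57/14.52 = 1.967 m.
Manning's equation: Q = (1/n) A R^(2/3) S^(1/2) = (1/0.025) × 28.57 × 1.967^(2/3) × 0.002801^(1/2) = 94.9 m³/s.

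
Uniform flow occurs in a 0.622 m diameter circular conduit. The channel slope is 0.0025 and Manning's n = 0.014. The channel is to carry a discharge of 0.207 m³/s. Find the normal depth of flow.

Manning's equation rearranged: A R^(2/3) = nQ / (1·√S) = 0.014 × 0.207 / (√0.0025) = 0.05796.
Trying y = 0.43 m: A R^(2/3) = 0.07236 — too large.
Trying y = 0.325 m: A R^(2/3) = 0.04731 — too small.
Trying y = 0.369 m: A R^(2/3) = 0.05801 — matches.

y_n = 0.369 m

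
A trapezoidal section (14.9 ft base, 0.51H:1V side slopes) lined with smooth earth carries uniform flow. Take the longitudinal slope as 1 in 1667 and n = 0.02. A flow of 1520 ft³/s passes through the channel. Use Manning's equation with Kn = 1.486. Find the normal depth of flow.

Manning's equation rearranged: A R^(2/3) = nQ / (1.486·√S) = 0.02 × 1520 / (1.486 × √0.0005999) = 835.3.
At y = 15.2 ft: A R^(2/3) = 1263 — high.
At y = 8.6 ft: A R^(2/3) = 475.1 — low.
At y = 12 ft: A R^(2/3) = 835.5 — matches.

y_n = 12 ft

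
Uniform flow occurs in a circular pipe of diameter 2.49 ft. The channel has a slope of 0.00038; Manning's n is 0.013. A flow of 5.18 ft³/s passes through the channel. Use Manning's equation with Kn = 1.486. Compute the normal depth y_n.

y_n = 1.47 ft

Manning's equation rearranged: A R^(2/3) = nQ / (1.486·√S) = 0.013 × 5.18 / (1.486 × √0.00038) = 2.325.
At y = 1 ft: A R^(2/3) = 1.205 — short.
At y = 1.47 ft: A R^(2/3) = 2.326 — ≈ 2.325.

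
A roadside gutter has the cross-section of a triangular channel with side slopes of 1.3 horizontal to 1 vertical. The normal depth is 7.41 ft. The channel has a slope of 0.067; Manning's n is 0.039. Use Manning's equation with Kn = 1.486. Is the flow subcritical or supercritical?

supercritical

For a triangular section with side slope z = 1.3: A = zy² = 1.3×7.41² = 71.38 ft²; P = 2y√(1+z²) = 2×7.41×1.64 = 24.31 ft.
Hydraulic radius R = A/P = 71.38/24.31 = 2.937 ft.
V = (1.486/n) R^(2/3) √S = (1.486/0.039) × 2.937^(2/3) × √0.067 = 20.23 ft/s. Hydraulic depth D_h = A/T = 71.38/19.27 = 3.705 ft.
Froude number Fr = V/√(g·D_h) = 20.23/√(32.2×3.705) = 1.85, which is greater than 1, so the flow is supercritical.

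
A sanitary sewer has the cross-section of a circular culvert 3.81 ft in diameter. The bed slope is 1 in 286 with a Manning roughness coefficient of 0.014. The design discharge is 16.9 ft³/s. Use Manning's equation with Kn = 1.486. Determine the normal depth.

y_n = 1.28 ft

Manning's equation rearranged: A R^(2/3) = nQ / (1.486·√S) = 0.014 × 16.9 / (1.486 × √0.003497) = 2.693.
Trying y = 1.57 ft: A R^(2/3) = 3.926 — over.
Trying y = 1.08 ft: A R^(2/3) = 1.936 — short.
Trying y = 1.28 ft: A R^(2/3) = 2.686 — matches.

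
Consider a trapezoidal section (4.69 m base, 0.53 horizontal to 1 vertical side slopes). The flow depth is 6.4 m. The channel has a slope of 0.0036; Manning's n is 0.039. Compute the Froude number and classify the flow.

subcritical

With bottom width b = 4.69 m and side slope z = 0.53: A = (b + zy)y = (4.69 + 0.53×6.4)×6.4 = 51.72 m²; P = b + 2y√(1+z²) = 4.69 + 2×6.4×1.132 = 19.18 m.
Hydraulic radius R = A/P = 51.72/19.18 = 2.697 m.
V = (1/n) R^(2/3) √S = (1/0.039) × 2.697^(2/3) × √0.0036 = 2.981 m/s. Hydraulic depth D_h = A/T = 51.72/11.47 = 4.508 m.
Froude number Fr = V/√(g·D_h) = 2.981/√(9.81×4.508) = 0.448, which is less than 1, so the flow is subcritical.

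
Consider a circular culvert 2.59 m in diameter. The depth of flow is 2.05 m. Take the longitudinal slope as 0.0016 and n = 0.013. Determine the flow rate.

Q = 11.7 m³/s

For a circular section of diameter D = 2.59 m at depth y = 2.05 m, the central angle is θ = 2 arccos(1 − 2y/D) = 4.386 rad. Then A = (D²/8)(θ − sin θ) = 4.472 m² and P = Dθ/2 = 5.68 m.
Hydraulic radius R = A/P = 4.472/5.68 = 0.7873 m.
Manning's equation: Q = (1/n) A R^(2/3) S^(1/2) = (1/0.013) × 4.472 × 0.7873^(2/3) × 0.0016^(1/2) = 11.7 m³/s.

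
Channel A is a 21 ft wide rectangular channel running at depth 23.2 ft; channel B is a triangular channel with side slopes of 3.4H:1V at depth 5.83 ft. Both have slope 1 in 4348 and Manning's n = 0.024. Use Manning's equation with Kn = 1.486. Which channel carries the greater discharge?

Channel A: Flow area A = b·y = 21 × 23.2 = 487.2 ft². Wetted perimeter P = b + 2y = 21 + 2×23.2 = 67.4 ft. Hydraulic radius R = A/P = 487.2/67.4 = 7.228 ft. Q_A = (1.486/0.024)·487.2·7.228^(2/3)·√0.00023 = 1710 ft³/s.
Channel B: For a triangular section with side slope z = 3.4: A = zy² = 3.4×5.83² = 115.6 ft²; P = 2y√(1+z²) = 2×5.83×3.544 = 41.32 ft. Hydraulic radius R = A/P = 115.6/41.32 = 2.797 ft. Q_B = (1.486/0.024)·115.6·2.797^(2/3)·√0.00023 = 215.4 ft³/s.
Q_A = 1710 ft³/s vs Q_B = 215.4 ft³/s, so channel A carries more.

channel A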